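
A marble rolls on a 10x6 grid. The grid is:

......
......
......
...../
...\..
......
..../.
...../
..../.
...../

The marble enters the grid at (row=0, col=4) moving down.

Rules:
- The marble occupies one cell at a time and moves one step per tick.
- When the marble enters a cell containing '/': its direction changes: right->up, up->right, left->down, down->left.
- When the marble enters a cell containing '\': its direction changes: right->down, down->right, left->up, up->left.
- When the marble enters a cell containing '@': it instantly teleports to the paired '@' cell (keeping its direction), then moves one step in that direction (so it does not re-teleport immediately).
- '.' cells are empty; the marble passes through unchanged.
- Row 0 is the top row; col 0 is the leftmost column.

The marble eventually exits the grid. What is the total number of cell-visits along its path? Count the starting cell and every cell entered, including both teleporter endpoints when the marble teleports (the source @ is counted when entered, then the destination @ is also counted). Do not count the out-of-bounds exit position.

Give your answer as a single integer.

Answer: 11

Derivation:
Step 1: enter (0,4), '.' pass, move down to (1,4)
Step 2: enter (1,4), '.' pass, move down to (2,4)
Step 3: enter (2,4), '.' pass, move down to (3,4)
Step 4: enter (3,4), '.' pass, move down to (4,4)
Step 5: enter (4,4), '.' pass, move down to (5,4)
Step 6: enter (5,4), '.' pass, move down to (6,4)
Step 7: enter (6,4), '/' deflects down->left, move left to (6,3)
Step 8: enter (6,3), '.' pass, move left to (6,2)
Step 9: enter (6,2), '.' pass, move left to (6,1)
Step 10: enter (6,1), '.' pass, move left to (6,0)
Step 11: enter (6,0), '.' pass, move left to (6,-1)
Step 12: at (6,-1) — EXIT via left edge, pos 6
Path length (cell visits): 11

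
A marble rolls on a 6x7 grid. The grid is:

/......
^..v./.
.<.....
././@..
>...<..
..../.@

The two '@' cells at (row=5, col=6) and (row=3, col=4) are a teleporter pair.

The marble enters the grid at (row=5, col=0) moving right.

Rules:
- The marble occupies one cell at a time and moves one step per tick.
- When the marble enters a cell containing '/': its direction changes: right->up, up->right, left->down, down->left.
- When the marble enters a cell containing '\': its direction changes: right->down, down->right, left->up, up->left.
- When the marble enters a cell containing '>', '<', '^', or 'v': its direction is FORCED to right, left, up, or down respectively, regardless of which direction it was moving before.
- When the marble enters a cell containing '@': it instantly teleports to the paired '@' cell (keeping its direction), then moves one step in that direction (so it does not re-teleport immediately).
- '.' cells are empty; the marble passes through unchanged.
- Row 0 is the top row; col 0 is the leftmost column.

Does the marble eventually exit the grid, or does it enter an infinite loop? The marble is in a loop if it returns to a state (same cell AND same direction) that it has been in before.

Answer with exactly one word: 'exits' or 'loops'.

Answer: loops

Derivation:
Step 1: enter (5,0), '.' pass, move right to (5,1)
Step 2: enter (5,1), '.' pass, move right to (5,2)
Step 3: enter (5,2), '.' pass, move right to (5,3)
Step 4: enter (5,3), '.' pass, move right to (5,4)
Step 5: enter (5,4), '/' deflects right->up, move up to (4,4)
Step 6: enter (4,4), '<' forces up->left, move left to (4,3)
Step 7: enter (4,3), '.' pass, move left to (4,2)
Step 8: enter (4,2), '.' pass, move left to (4,1)
Step 9: enter (4,1), '.' pass, move left to (4,0)
Step 10: enter (4,0), '>' forces left->right, move right to (4,1)
Step 11: enter (4,1), '.' pass, move right to (4,2)
Step 12: enter (4,2), '.' pass, move right to (4,3)
Step 13: enter (4,3), '.' pass, move right to (4,4)
Step 14: enter (4,4), '<' forces right->left, move left to (4,3)
Step 15: at (4,3) dir=left — LOOP DETECTED (seen before)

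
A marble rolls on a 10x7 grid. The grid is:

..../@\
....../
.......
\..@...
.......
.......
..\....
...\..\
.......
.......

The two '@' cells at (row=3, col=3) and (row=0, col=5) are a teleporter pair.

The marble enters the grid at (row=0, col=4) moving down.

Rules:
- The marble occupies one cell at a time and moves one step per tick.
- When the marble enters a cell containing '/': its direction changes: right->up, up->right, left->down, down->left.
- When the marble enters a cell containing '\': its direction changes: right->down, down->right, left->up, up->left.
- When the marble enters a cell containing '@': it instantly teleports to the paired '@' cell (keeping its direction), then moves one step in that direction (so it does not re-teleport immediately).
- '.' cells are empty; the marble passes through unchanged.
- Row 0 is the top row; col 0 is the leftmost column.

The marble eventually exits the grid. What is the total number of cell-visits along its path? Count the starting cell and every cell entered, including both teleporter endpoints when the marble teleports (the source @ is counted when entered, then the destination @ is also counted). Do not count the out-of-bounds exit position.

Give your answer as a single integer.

Answer: 5

Derivation:
Step 1: enter (0,4), '/' deflects down->left, move left to (0,3)
Step 2: enter (0,3), '.' pass, move left to (0,2)
Step 3: enter (0,2), '.' pass, move left to (0,1)
Step 4: enter (0,1), '.' pass, move left to (0,0)
Step 5: enter (0,0), '.' pass, move left to (0,-1)
Step 6: at (0,-1) — EXIT via left edge, pos 0
Path length (cell visits): 5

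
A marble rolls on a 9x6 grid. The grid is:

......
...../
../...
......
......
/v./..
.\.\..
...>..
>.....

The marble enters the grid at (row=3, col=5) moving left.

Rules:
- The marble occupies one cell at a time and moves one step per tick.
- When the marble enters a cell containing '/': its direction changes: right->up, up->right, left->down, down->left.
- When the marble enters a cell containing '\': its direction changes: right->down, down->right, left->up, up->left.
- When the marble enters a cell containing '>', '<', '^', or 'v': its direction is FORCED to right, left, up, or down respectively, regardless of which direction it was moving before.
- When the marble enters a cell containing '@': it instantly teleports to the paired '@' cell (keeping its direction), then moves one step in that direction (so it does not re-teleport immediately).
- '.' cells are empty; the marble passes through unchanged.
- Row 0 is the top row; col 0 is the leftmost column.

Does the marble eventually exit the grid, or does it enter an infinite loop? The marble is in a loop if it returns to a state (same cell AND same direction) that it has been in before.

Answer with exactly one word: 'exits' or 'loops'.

Step 1: enter (3,5), '.' pass, move left to (3,4)
Step 2: enter (3,4), '.' pass, move left to (3,3)
Step 3: enter (3,3), '.' pass, move left to (3,2)
Step 4: enter (3,2), '.' pass, move left to (3,1)
Step 5: enter (3,1), '.' pass, move left to (3,0)
Step 6: enter (3,0), '.' pass, move left to (3,-1)
Step 7: at (3,-1) — EXIT via left edge, pos 3

Answer: exits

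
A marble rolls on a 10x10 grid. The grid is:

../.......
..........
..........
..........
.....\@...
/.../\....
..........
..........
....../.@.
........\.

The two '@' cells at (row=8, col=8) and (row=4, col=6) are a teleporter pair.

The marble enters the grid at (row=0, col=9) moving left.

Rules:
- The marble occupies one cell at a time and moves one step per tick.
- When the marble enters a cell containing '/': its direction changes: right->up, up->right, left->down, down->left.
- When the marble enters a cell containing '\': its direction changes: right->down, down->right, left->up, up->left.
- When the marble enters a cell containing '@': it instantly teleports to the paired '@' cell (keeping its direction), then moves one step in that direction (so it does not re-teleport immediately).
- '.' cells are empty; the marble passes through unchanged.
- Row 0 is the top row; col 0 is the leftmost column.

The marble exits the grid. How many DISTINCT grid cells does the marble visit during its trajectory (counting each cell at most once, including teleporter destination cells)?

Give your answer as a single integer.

Answer: 17

Derivation:
Step 1: enter (0,9), '.' pass, move left to (0,8)
Step 2: enter (0,8), '.' pass, move left to (0,7)
Step 3: enter (0,7), '.' pass, move left to (0,6)
Step 4: enter (0,6), '.' pass, move left to (0,5)
Step 5: enter (0,5), '.' pass, move left to (0,4)
Step 6: enter (0,4), '.' pass, move left to (0,3)
Step 7: enter (0,3), '.' pass, move left to (0,2)
Step 8: enter (0,2), '/' deflects left->down, move down to (1,2)
Step 9: enter (1,2), '.' pass, move down to (2,2)
Step 10: enter (2,2), '.' pass, move down to (3,2)
Step 11: enter (3,2), '.' pass, move down to (4,2)
Step 12: enter (4,2), '.' pass, move down to (5,2)
Step 13: enter (5,2), '.' pass, move down to (6,2)
Step 14: enter (6,2), '.' pass, move down to (7,2)
Step 15: enter (7,2), '.' pass, move down to (8,2)
Step 16: enter (8,2), '.' pass, move down to (9,2)
Step 17: enter (9,2), '.' pass, move down to (10,2)
Step 18: at (10,2) — EXIT via bottom edge, pos 2
Distinct cells visited: 17 (path length 17)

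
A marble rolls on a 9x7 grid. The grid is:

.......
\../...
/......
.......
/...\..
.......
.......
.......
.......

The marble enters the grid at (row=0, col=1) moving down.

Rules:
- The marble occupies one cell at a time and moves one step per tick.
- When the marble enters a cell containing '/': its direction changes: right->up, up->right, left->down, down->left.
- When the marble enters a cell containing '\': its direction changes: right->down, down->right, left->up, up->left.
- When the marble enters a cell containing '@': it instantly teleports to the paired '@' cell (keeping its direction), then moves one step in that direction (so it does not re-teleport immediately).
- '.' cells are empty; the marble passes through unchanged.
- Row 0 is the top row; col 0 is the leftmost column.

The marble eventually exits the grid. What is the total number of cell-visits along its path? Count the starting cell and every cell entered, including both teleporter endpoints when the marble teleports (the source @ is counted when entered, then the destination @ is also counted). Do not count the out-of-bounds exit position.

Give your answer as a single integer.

Step 1: enter (0,1), '.' pass, move down to (1,1)
Step 2: enter (1,1), '.' pass, move down to (2,1)
Step 3: enter (2,1), '.' pass, move down to (3,1)
Step 4: enter (3,1), '.' pass, move down to (4,1)
Step 5: enter (4,1), '.' pass, move down to (5,1)
Step 6: enter (5,1), '.' pass, move down to (6,1)
Step 7: enter (6,1), '.' pass, move down to (7,1)
Step 8: enter (7,1), '.' pass, move down to (8,1)
Step 9: enter (8,1), '.' pass, move down to (9,1)
Step 10: at (9,1) — EXIT via bottom edge, pos 1
Path length (cell visits): 9

Answer: 9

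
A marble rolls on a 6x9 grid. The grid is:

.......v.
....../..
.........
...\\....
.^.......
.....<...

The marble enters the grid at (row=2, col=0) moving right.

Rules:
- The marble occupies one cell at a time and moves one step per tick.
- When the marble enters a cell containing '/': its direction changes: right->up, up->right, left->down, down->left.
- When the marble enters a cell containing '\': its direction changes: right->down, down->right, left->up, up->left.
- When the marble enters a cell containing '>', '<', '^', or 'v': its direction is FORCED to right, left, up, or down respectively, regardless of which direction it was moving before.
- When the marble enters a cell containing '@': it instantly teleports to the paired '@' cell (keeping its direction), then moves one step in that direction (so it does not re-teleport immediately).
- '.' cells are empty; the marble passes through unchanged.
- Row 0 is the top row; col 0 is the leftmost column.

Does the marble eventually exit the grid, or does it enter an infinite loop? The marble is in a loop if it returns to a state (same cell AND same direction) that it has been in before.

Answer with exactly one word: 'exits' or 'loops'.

Answer: exits

Derivation:
Step 1: enter (2,0), '.' pass, move right to (2,1)
Step 2: enter (2,1), '.' pass, move right to (2,2)
Step 3: enter (2,2), '.' pass, move right to (2,3)
Step 4: enter (2,3), '.' pass, move right to (2,4)
Step 5: enter (2,4), '.' pass, move right to (2,5)
Step 6: enter (2,5), '.' pass, move right to (2,6)
Step 7: enter (2,6), '.' pass, move right to (2,7)
Step 8: enter (2,7), '.' pass, move right to (2,8)
Step 9: enter (2,8), '.' pass, move right to (2,9)
Step 10: at (2,9) — EXIT via right edge, pos 2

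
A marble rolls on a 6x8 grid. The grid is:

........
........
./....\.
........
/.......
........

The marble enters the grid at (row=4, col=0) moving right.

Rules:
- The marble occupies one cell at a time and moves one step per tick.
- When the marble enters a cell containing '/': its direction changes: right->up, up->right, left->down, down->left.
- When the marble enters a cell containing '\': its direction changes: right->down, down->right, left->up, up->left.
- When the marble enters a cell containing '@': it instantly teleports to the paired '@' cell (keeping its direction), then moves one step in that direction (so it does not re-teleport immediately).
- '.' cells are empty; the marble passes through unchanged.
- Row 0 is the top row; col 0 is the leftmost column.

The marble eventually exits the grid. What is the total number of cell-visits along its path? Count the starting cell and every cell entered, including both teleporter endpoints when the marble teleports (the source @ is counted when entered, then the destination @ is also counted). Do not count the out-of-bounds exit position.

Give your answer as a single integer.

Answer: 5

Derivation:
Step 1: enter (4,0), '/' deflects right->up, move up to (3,0)
Step 2: enter (3,0), '.' pass, move up to (2,0)
Step 3: enter (2,0), '.' pass, move up to (1,0)
Step 4: enter (1,0), '.' pass, move up to (0,0)
Step 5: enter (0,0), '.' pass, move up to (-1,0)
Step 6: at (-1,0) — EXIT via top edge, pos 0
Path length (cell visits): 5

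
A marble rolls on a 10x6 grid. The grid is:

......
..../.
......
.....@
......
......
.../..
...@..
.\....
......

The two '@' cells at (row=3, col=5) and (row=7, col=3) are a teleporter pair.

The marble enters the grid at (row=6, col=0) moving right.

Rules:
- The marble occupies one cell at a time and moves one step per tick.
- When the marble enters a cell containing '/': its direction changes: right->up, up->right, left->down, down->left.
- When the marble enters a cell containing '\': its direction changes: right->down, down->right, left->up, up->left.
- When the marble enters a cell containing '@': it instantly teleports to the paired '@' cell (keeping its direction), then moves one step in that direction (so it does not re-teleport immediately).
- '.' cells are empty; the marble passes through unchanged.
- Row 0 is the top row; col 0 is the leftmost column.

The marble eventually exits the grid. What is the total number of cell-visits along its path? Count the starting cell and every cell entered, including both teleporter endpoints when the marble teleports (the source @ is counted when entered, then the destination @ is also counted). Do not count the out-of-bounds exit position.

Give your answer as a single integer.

Answer: 10

Derivation:
Step 1: enter (6,0), '.' pass, move right to (6,1)
Step 2: enter (6,1), '.' pass, move right to (6,2)
Step 3: enter (6,2), '.' pass, move right to (6,3)
Step 4: enter (6,3), '/' deflects right->up, move up to (5,3)
Step 5: enter (5,3), '.' pass, move up to (4,3)
Step 6: enter (4,3), '.' pass, move up to (3,3)
Step 7: enter (3,3), '.' pass, move up to (2,3)
Step 8: enter (2,3), '.' pass, move up to (1,3)
Step 9: enter (1,3), '.' pass, move up to (0,3)
Step 10: enter (0,3), '.' pass, move up to (-1,3)
Step 11: at (-1,3) — EXIT via top edge, pos 3
Path length (cell visits): 10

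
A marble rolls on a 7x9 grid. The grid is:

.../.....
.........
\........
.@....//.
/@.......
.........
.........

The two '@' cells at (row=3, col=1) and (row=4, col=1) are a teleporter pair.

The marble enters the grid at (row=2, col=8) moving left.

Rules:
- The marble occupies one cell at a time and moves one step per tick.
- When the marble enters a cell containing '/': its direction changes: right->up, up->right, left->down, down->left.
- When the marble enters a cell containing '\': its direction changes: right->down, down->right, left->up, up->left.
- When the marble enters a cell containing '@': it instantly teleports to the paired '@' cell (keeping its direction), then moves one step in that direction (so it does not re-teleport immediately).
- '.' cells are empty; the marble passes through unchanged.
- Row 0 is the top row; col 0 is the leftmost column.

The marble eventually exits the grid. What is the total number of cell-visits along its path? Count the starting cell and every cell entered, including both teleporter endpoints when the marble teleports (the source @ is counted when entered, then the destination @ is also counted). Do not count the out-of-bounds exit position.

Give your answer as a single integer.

Step 1: enter (2,8), '.' pass, move left to (2,7)
Step 2: enter (2,7), '.' pass, move left to (2,6)
Step 3: enter (2,6), '.' pass, move left to (2,5)
Step 4: enter (2,5), '.' pass, move left to (2,4)
Step 5: enter (2,4), '.' pass, move left to (2,3)
Step 6: enter (2,3), '.' pass, move left to (2,2)
Step 7: enter (2,2), '.' pass, move left to (2,1)
Step 8: enter (2,1), '.' pass, move left to (2,0)
Step 9: enter (2,0), '\' deflects left->up, move up to (1,0)
Step 10: enter (1,0), '.' pass, move up to (0,0)
Step 11: enter (0,0), '.' pass, move up to (-1,0)
Step 12: at (-1,0) — EXIT via top edge, pos 0
Path length (cell visits): 11

Answer: 11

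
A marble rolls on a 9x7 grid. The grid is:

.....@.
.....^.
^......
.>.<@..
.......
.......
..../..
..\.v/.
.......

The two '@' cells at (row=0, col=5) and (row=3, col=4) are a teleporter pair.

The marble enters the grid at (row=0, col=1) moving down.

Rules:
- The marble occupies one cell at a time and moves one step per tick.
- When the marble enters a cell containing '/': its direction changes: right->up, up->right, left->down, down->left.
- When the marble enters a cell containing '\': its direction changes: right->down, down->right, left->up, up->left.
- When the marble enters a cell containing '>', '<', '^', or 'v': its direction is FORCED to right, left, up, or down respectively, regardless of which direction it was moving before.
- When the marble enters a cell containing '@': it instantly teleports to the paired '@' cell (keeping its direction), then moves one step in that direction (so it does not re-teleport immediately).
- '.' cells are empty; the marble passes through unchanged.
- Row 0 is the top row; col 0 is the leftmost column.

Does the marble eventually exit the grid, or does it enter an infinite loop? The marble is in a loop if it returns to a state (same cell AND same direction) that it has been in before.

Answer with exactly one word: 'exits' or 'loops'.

Step 1: enter (0,1), '.' pass, move down to (1,1)
Step 2: enter (1,1), '.' pass, move down to (2,1)
Step 3: enter (2,1), '.' pass, move down to (3,1)
Step 4: enter (3,1), '>' forces down->right, move right to (3,2)
Step 5: enter (3,2), '.' pass, move right to (3,3)
Step 6: enter (3,3), '<' forces right->left, move left to (3,2)
Step 7: enter (3,2), '.' pass, move left to (3,1)
Step 8: enter (3,1), '>' forces left->right, move right to (3,2)
Step 9: at (3,2) dir=right — LOOP DETECTED (seen before)

Answer: loops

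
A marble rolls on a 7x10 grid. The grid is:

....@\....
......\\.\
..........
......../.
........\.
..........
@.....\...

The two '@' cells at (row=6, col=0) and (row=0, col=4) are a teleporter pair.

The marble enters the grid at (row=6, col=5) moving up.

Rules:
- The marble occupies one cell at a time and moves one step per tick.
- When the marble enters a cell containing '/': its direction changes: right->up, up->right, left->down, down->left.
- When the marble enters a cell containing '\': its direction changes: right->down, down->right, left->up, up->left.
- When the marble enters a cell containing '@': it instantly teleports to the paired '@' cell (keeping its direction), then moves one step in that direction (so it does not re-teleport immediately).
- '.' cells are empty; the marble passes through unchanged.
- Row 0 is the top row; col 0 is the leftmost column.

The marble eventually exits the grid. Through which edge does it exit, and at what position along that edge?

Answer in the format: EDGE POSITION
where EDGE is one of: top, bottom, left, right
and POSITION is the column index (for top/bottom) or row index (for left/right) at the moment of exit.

Answer: left 6

Derivation:
Step 1: enter (6,5), '.' pass, move up to (5,5)
Step 2: enter (5,5), '.' pass, move up to (4,5)
Step 3: enter (4,5), '.' pass, move up to (3,5)
Step 4: enter (3,5), '.' pass, move up to (2,5)
Step 5: enter (2,5), '.' pass, move up to (1,5)
Step 6: enter (1,5), '.' pass, move up to (0,5)
Step 7: enter (0,5), '\' deflects up->left, move left to (0,4)
Step 8: enter (0,4), '@' teleport (0,4)->(6,0), also enter (6,0), move left to (6,-1)
Step 9: at (6,-1) — EXIT via left edge, pos 6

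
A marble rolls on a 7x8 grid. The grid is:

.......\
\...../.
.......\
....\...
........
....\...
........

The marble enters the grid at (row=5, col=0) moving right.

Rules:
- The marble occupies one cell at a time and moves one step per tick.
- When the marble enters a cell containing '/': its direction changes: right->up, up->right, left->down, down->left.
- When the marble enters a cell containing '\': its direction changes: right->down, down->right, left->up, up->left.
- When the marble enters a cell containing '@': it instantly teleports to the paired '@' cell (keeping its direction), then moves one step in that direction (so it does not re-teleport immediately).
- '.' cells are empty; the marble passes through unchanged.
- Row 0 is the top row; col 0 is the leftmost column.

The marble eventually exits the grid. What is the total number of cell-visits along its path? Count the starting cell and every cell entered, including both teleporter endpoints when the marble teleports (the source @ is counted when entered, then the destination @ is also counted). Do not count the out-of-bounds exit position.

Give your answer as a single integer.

Answer: 6

Derivation:
Step 1: enter (5,0), '.' pass, move right to (5,1)
Step 2: enter (5,1), '.' pass, move right to (5,2)
Step 3: enter (5,2), '.' pass, move right to (5,3)
Step 4: enter (5,3), '.' pass, move right to (5,4)
Step 5: enter (5,4), '\' deflects right->down, move down to (6,4)
Step 6: enter (6,4), '.' pass, move down to (7,4)
Step 7: at (7,4) — EXIT via bottom edge, pos 4
Path length (cell visits): 6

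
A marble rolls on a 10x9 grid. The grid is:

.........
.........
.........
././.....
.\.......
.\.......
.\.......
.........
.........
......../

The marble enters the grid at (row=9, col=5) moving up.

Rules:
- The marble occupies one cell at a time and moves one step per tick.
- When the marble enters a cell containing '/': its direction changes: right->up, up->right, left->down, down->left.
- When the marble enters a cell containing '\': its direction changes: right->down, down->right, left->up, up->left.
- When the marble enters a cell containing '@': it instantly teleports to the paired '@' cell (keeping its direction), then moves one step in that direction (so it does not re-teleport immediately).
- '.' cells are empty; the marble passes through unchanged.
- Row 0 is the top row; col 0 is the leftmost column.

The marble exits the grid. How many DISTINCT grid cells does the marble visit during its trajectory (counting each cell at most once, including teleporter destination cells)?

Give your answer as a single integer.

Step 1: enter (9,5), '.' pass, move up to (8,5)
Step 2: enter (8,5), '.' pass, move up to (7,5)
Step 3: enter (7,5), '.' pass, move up to (6,5)
Step 4: enter (6,5), '.' pass, move up to (5,5)
Step 5: enter (5,5), '.' pass, move up to (4,5)
Step 6: enter (4,5), '.' pass, move up to (3,5)
Step 7: enter (3,5), '.' pass, move up to (2,5)
Step 8: enter (2,5), '.' pass, move up to (1,5)
Step 9: enter (1,5), '.' pass, move up to (0,5)
Step 10: enter (0,5), '.' pass, move up to (-1,5)
Step 11: at (-1,5) — EXIT via top edge, pos 5
Distinct cells visited: 10 (path length 10)

Answer: 10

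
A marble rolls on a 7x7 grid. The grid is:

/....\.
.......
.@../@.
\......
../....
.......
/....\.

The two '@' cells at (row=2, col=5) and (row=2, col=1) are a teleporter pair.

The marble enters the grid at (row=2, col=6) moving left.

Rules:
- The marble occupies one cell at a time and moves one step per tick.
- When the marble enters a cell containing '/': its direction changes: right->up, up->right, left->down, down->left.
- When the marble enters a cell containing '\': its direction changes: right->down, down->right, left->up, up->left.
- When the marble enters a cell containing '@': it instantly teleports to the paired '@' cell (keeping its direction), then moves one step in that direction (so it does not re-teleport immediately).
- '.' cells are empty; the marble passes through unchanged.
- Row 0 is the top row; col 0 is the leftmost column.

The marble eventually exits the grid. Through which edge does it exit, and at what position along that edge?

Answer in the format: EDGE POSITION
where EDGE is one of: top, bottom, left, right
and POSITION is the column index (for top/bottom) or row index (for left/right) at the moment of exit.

Step 1: enter (2,6), '.' pass, move left to (2,5)
Step 2: enter (2,5), '@' teleport (2,5)->(2,1), also enter (2,1), move left to (2,0)
Step 3: enter (2,0), '.' pass, move left to (2,-1)
Step 4: at (2,-1) — EXIT via left edge, pos 2

Answer: left 2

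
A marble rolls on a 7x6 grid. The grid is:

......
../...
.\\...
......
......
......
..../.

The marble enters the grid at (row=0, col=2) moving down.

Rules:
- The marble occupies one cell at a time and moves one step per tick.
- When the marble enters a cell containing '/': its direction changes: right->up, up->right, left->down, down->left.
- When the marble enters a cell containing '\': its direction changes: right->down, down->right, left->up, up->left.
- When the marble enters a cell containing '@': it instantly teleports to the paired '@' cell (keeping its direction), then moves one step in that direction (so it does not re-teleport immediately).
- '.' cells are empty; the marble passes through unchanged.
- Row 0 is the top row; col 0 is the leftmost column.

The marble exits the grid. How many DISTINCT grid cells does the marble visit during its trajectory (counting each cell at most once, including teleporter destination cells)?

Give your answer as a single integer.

Step 1: enter (0,2), '.' pass, move down to (1,2)
Step 2: enter (1,2), '/' deflects down->left, move left to (1,1)
Step 3: enter (1,1), '.' pass, move left to (1,0)
Step 4: enter (1,0), '.' pass, move left to (1,-1)
Step 5: at (1,-1) — EXIT via left edge, pos 1
Distinct cells visited: 4 (path length 4)

Answer: 4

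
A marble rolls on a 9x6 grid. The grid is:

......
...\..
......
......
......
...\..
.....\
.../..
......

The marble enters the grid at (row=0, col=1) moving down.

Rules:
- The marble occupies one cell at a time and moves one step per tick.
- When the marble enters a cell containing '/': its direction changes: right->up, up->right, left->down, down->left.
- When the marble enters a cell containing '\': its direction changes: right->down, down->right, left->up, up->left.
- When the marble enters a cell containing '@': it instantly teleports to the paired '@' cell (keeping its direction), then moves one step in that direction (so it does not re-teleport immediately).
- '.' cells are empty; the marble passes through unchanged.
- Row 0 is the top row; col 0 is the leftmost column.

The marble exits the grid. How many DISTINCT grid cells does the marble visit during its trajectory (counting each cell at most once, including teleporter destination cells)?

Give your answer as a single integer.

Answer: 9

Derivation:
Step 1: enter (0,1), '.' pass, move down to (1,1)
Step 2: enter (1,1), '.' pass, move down to (2,1)
Step 3: enter (2,1), '.' pass, move down to (3,1)
Step 4: enter (3,1), '.' pass, move down to (4,1)
Step 5: enter (4,1), '.' pass, move down to (5,1)
Step 6: enter (5,1), '.' pass, move down to (6,1)
Step 7: enter (6,1), '.' pass, move down to (7,1)
Step 8: enter (7,1), '.' pass, move down to (8,1)
Step 9: enter (8,1), '.' pass, move down to (9,1)
Step 10: at (9,1) — EXIT via bottom edge, pos 1
Distinct cells visited: 9 (path length 9)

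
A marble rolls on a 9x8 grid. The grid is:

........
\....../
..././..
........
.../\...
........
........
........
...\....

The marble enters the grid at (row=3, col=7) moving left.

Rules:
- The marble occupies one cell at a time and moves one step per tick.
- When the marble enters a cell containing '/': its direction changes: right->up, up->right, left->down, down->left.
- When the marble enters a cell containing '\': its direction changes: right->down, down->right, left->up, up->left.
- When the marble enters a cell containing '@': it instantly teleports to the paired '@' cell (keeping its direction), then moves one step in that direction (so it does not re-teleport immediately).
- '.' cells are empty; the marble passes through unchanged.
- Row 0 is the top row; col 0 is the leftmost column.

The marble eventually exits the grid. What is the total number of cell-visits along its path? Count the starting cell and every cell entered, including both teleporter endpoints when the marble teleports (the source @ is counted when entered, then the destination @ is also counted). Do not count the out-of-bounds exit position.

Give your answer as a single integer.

Answer: 8

Derivation:
Step 1: enter (3,7), '.' pass, move left to (3,6)
Step 2: enter (3,6), '.' pass, move left to (3,5)
Step 3: enter (3,5), '.' pass, move left to (3,4)
Step 4: enter (3,4), '.' pass, move left to (3,3)
Step 5: enter (3,3), '.' pass, move left to (3,2)
Step 6: enter (3,2), '.' pass, move left to (3,1)
Step 7: enter (3,1), '.' pass, move left to (3,0)
Step 8: enter (3,0), '.' pass, move left to (3,-1)
Step 9: at (3,-1) — EXIT via left edge, pos 3
Path length (cell visits): 8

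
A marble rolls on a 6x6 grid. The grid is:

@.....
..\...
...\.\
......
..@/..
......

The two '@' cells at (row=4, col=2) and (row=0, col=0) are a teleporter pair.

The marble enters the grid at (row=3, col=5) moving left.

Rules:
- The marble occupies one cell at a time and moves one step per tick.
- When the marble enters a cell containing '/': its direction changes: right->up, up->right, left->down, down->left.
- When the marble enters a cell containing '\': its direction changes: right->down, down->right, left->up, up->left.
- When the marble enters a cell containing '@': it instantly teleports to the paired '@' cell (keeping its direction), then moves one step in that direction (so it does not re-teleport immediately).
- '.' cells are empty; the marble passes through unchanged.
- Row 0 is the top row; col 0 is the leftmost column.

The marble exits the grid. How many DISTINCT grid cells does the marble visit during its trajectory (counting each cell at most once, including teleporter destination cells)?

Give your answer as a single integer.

Answer: 6

Derivation:
Step 1: enter (3,5), '.' pass, move left to (3,4)
Step 2: enter (3,4), '.' pass, move left to (3,3)
Step 3: enter (3,3), '.' pass, move left to (3,2)
Step 4: enter (3,2), '.' pass, move left to (3,1)
Step 5: enter (3,1), '.' pass, move left to (3,0)
Step 6: enter (3,0), '.' pass, move left to (3,-1)
Step 7: at (3,-1) — EXIT via left edge, pos 3
Distinct cells visited: 6 (path length 6)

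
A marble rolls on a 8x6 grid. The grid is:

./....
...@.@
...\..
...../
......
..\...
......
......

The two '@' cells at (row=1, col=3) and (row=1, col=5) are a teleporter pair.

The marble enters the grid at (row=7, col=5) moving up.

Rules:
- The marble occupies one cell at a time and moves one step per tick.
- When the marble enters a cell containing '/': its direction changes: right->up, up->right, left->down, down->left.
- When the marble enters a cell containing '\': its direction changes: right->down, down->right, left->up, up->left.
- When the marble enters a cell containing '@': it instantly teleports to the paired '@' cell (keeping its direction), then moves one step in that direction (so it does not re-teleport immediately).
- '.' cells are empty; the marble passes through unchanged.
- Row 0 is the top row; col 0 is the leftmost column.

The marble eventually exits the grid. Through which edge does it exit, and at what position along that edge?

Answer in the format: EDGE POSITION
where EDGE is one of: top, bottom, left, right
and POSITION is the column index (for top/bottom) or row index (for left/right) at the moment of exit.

Step 1: enter (7,5), '.' pass, move up to (6,5)
Step 2: enter (6,5), '.' pass, move up to (5,5)
Step 3: enter (5,5), '.' pass, move up to (4,5)
Step 4: enter (4,5), '.' pass, move up to (3,5)
Step 5: enter (3,5), '/' deflects up->right, move right to (3,6)
Step 6: at (3,6) — EXIT via right edge, pos 3

Answer: right 3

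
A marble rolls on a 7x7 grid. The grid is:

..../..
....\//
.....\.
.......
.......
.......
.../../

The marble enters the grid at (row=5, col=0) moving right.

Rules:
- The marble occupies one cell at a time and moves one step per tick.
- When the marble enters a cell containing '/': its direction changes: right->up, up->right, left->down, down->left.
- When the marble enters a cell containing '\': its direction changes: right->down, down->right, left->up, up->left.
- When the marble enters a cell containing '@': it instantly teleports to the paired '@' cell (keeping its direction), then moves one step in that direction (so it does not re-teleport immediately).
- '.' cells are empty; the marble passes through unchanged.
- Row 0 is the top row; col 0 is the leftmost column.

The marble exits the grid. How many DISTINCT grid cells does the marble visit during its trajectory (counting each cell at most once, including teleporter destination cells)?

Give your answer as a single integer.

Answer: 7

Derivation:
Step 1: enter (5,0), '.' pass, move right to (5,1)
Step 2: enter (5,1), '.' pass, move right to (5,2)
Step 3: enter (5,2), '.' pass, move right to (5,3)
Step 4: enter (5,3), '.' pass, move right to (5,4)
Step 5: enter (5,4), '.' pass, move right to (5,5)
Step 6: enter (5,5), '.' pass, move right to (5,6)
Step 7: enter (5,6), '.' pass, move right to (5,7)
Step 8: at (5,7) — EXIT via right edge, pos 5
Distinct cells visited: 7 (path length 7)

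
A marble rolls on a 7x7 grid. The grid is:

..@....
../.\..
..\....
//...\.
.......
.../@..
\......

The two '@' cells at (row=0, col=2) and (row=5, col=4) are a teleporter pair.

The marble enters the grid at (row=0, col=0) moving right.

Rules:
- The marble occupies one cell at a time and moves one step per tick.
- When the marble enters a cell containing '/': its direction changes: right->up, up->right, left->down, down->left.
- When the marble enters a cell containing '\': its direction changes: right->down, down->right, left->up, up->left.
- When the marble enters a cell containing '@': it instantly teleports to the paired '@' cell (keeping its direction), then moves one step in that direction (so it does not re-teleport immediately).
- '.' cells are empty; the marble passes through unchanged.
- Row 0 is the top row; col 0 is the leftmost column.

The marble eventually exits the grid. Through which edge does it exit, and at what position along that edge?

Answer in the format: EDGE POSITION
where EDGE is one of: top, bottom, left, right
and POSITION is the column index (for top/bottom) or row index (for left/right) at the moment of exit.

Answer: right 5

Derivation:
Step 1: enter (0,0), '.' pass, move right to (0,1)
Step 2: enter (0,1), '.' pass, move right to (0,2)
Step 3: enter (0,2), '@' teleport (0,2)->(5,4), also enter (5,4), move right to (5,5)
Step 4: enter (5,5), '.' pass, move right to (5,6)
Step 5: enter (5,6), '.' pass, move right to (5,7)
Step 6: at (5,7) — EXIT via right edge, pos 5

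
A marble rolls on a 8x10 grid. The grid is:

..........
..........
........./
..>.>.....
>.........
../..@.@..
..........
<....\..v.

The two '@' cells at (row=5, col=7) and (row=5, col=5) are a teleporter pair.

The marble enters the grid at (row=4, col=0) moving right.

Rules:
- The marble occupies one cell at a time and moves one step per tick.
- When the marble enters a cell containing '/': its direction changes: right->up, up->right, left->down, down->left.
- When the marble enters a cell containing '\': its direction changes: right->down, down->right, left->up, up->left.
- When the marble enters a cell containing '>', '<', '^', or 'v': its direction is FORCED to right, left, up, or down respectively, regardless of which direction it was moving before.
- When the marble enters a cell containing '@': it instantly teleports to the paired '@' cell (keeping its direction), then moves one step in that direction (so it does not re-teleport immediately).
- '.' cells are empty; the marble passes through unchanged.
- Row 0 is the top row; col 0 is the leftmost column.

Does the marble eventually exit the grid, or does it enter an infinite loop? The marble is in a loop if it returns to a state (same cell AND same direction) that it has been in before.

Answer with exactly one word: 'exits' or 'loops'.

Step 1: enter (4,0), '>' forces right->right, move right to (4,1)
Step 2: enter (4,1), '.' pass, move right to (4,2)
Step 3: enter (4,2), '.' pass, move right to (4,3)
Step 4: enter (4,3), '.' pass, move right to (4,4)
Step 5: enter (4,4), '.' pass, move right to (4,5)
Step 6: enter (4,5), '.' pass, move right to (4,6)
Step 7: enter (4,6), '.' pass, move right to (4,7)
Step 8: enter (4,7), '.' pass, move right to (4,8)
Step 9: enter (4,8), '.' pass, move right to (4,9)
Step 10: enter (4,9), '.' pass, move right to (4,10)
Step 11: at (4,10) — EXIT via right edge, pos 4

Answer: exits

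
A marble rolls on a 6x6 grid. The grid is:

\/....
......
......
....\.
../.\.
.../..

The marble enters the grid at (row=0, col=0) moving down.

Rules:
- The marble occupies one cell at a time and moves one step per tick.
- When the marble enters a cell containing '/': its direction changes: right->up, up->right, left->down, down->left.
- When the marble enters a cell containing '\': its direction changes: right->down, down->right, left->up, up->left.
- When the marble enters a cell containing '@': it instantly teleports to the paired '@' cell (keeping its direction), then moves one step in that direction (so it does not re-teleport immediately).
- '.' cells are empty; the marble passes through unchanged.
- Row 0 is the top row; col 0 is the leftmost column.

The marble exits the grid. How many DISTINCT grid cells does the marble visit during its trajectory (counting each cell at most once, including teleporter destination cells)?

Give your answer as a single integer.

Answer: 2

Derivation:
Step 1: enter (0,0), '\' deflects down->right, move right to (0,1)
Step 2: enter (0,1), '/' deflects right->up, move up to (-1,1)
Step 3: at (-1,1) — EXIT via top edge, pos 1
Distinct cells visited: 2 (path length 2)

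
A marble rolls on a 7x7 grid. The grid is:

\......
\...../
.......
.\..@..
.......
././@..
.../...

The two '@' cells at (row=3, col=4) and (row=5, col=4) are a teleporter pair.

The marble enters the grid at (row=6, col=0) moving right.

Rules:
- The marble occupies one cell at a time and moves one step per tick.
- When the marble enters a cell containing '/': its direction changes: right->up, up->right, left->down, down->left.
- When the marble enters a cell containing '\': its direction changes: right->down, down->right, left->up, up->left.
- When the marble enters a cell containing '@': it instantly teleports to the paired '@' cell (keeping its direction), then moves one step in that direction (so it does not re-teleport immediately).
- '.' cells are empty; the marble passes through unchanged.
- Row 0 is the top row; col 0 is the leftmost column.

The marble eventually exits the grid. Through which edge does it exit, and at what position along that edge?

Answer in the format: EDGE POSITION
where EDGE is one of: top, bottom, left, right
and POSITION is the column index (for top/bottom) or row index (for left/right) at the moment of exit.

Step 1: enter (6,0), '.' pass, move right to (6,1)
Step 2: enter (6,1), '.' pass, move right to (6,2)
Step 3: enter (6,2), '.' pass, move right to (6,3)
Step 4: enter (6,3), '/' deflects right->up, move up to (5,3)
Step 5: enter (5,3), '/' deflects up->right, move right to (5,4)
Step 6: enter (5,4), '@' teleport (5,4)->(3,4), also enter (3,4), move right to (3,5)
Step 7: enter (3,5), '.' pass, move right to (3,6)
Step 8: enter (3,6), '.' pass, move right to (3,7)
Step 9: at (3,7) — EXIT via right edge, pos 3

Answer: right 3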